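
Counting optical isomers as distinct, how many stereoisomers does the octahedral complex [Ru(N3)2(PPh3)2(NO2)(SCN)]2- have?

The six octahedral sites form three mutually perpendicular trans pairs.
There are 6 geometric isomers: N3 trans, PPh3 cis; N3 trans, PPh3 trans; N3 cis, PPh3 cis (3 arrangements, 2 chiral); N3 cis, PPh3 trans.
Of these, 2 lack any improper symmetry element and so occur as enantiomeric pairs, giving 6 + 2 = 8 stereoisomers in total.

8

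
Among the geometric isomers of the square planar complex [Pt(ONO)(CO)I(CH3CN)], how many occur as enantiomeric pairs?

0

A square has two trans pairs of vertices; adjacent vertices are cis.
There are 3 geometric isomers: (CH3CN/I trans, CO/ONO trans); (CH3CN/ONO trans, CO/I trans); (CH3CN/CO trans, I/ONO trans).
Each arrangement has an internal mirror plane or centre of symmetry, so none is chiral.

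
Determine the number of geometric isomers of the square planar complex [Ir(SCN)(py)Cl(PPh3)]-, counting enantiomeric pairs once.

In a square planar complex each vertex has one trans partner and two cis neighbours.
Working through the distinct placements yields 3 geometric isomers: (Cl/SCN trans, PPh3/py trans); (Cl/py trans, PPh3/SCN trans); (Cl/PPh3 trans, SCN/py trans).

3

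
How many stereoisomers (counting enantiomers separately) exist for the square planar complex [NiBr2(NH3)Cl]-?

2

Systematic placement gives 2 geometric isomers: Br cis; Br trans.
Each arrangement has an internal mirror plane or centre of symmetry, so none is chiral.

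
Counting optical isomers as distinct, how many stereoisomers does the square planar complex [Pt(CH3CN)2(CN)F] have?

2

Systematic placement gives 2 geometric isomers: CH3CN cis; CH3CN trans.
Each arrangement has an internal mirror plane or centre of symmetry, so none is chiral.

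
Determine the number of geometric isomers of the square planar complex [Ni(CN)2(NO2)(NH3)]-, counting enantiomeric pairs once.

2

In a square planar complex each vertex has one trans partner and two cis neighbours.
Systematic placement gives 2 geometric isomers: CN cis; CN trans.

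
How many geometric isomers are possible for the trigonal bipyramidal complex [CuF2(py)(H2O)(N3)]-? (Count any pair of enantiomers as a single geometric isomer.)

Systematic enumeration (placing each ligand type in turn and discarding arrangements equivalent by rotation or reflection) gives 7 geometric isomers.

7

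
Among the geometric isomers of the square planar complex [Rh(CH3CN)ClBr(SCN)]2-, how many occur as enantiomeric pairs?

In a square planar complex each vertex has one trans partner and two cis neighbours.
The distinct arrangements are (3 in all): (Br/Cl trans, CH3CN/SCN trans); (Br/SCN trans, CH3CN/Cl trans); (Br/CH3CN trans, Cl/SCN trans).
Each arrangement has an internal mirror plane or centre of symmetry, so none is chiral.

0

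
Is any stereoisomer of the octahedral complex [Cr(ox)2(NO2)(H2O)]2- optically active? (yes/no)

yes

In an octahedral complex each vertex has one trans partner and four cis neighbours.
Each ox is bidentate and must span two cis positions.
The distinct arrangements are (2 in all): NO2 and H2O mutually trans; NO2 and H2O mutually cis (chiral).
One of these lacks any improper symmetry element and so occurs as an enantiomeric pair, giving 2 + 1 = 3 stereoisomers in total.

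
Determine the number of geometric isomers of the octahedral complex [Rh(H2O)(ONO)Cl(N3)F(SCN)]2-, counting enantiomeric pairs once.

15

In an octahedral complex each vertex has one trans partner and four cis neighbours.
Placing the ligands in turn and identifying arrangements related by rotation or reflection leaves 15 distinct geometric isomers.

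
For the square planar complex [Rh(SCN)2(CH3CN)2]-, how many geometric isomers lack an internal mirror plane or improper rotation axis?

0

In a square planar complex each vertex has one trans partner and two cis neighbours.
Systematic placement gives 2 geometric isomers: SCN cis; SCN trans.
Each arrangement has an internal mirror plane or centre of symmetry, so none is chiral.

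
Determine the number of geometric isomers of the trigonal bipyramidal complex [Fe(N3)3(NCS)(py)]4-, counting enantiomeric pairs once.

There are 4 geometric isomers: NCS equatorial, py equatorial; NCS axial, py equatorial; NCS equatorial, py axial; NCS axial, py axial.

4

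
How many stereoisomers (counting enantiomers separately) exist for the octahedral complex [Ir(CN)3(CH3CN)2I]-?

3

An octahedron has six vertices in three trans pairs; every non-trans pair is cis.
There are 3 geometric isomers: CN mer, CH3CN trans; CN fac, CH3CN cis; CN mer, CH3CN cis.
Each arrangement has an internal mirror plane or centre of symmetry, so none is chiral.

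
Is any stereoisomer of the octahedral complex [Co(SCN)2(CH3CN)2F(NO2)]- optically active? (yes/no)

The six octahedral sites form three mutually perpendicular trans pairs.
Working through the distinct placements yields 6 geometric isomers: SCN trans, CH3CN trans; SCN cis, CH3CN trans; SCN trans, CH3CN cis; SCN cis, CH3CN cis (3 arrangements, 2 chiral).
Of these, 2 lack any improper symmetry element and so occur as enantiomeric pairs, giving 6 + 2 = 8 stereoisomers in total.

yes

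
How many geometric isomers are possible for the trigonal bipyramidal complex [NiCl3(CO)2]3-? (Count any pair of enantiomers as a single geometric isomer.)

In a trigonal bipyramid the two axial positions differ from the three equatorial ones.
The distinct arrangements are (3 in all): CO both axial; CO one axial, one equatorial; CO both equatorial.

3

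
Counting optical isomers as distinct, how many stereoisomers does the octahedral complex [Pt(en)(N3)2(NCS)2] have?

Each en is bidentate and must span two cis positions.
The distinct arrangements are (3 in all): N3 trans, NCS cis; N3 cis, NCS cis (chiral); N3 cis, NCS trans.
One of these lacks any improper symmetry element and so occurs as an enantiomeric pair, giving 3 + 1 = 4 stereoisomers in total.

4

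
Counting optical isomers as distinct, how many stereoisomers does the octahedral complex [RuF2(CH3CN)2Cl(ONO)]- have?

8

An octahedron has six vertices in three trans pairs; every non-trans pair is cis.
The distinct arrangements are (6 in all): F cis, CH3CN trans; F trans, CH3CN trans; F cis, CH3CN cis (3 arrangements, 2 chiral); F trans, CH3CN cis.
Of these, 2 lack any improper symmetry element and so occur as enantiomeric pairs, giving 6 + 2 = 8 stereoisomers in total.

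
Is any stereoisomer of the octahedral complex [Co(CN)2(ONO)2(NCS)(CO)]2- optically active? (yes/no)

yes

Working through the distinct placements yields 6 geometric isomers: CN trans, ONO trans; CN trans, ONO cis; CN cis, ONO trans; CN cis, ONO cis (3 arrangements, 2 chiral).
Of these, 2 lack any improper symmetry element and so occur as enantiomeric pairs, giving 6 + 2 = 8 stereoisomers in total.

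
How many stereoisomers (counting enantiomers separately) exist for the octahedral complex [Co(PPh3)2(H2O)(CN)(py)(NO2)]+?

An octahedron has six vertices in three trans pairs; every non-trans pair is cis.
Systematic enumeration (placing each ligand type in turn and discarding arrangements equivalent by rotation or reflection) gives 9 geometric isomers.
Of these, 6 lack any improper symmetry element and so occur as enantiomeric pairs, giving 9 + 6 = 15 stereoisomers in total.

15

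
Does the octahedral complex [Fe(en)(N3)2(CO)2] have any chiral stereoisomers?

Each en is bidentate and must span two cis positions.
Systematic placement gives 3 geometric isomers: N3 cis, CO trans; N3 cis, CO cis (chiral); N3 trans, CO cis.
One of these lacks any improper symmetry element and so occurs as an enantiomeric pair, giving 3 + 1 = 4 stereoisomers in total.

yes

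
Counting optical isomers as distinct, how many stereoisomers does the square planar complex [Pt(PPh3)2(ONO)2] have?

In a square planar complex each vertex has one trans partner and two cis neighbours.
Systematic placement gives 2 geometric isomers: PPh3 cis; PPh3 trans.
Each arrangement has an internal mirror plane or centre of symmetry, so none is chiral.

2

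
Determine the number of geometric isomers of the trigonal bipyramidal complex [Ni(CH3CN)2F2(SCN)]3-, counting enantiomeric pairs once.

5

A trigonal bipyramid has two axial and three equatorial sites, which are chemically inequivalent.
Systematic enumeration (placing each ligand type in turn and discarding arrangements equivalent by rotation or reflection) gives 5 geometric isomers.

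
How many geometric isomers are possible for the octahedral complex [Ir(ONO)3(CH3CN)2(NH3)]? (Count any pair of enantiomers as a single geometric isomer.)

The distinct arrangements are (3 in all): ONO mer, CH3CN trans; ONO mer, CH3CN cis; ONO fac, CH3CN cis.

3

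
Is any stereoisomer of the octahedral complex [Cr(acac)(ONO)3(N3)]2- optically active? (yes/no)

no

An octahedron has six vertices in three trans pairs; every non-trans pair is cis.
Each acac is bidentate and must span two cis positions.
There are 2 geometric isomers: ONO fac; ONO mer.
Each arrangement has an internal mirror plane or centre of symmetry, so none is chiral.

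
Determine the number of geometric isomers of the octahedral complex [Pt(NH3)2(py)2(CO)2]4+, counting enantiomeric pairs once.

5

An octahedron has six vertices in three trans pairs; every non-trans pair is cis.
Systematic placement gives 5 geometric isomers: NH3 trans, py trans, CO trans; NH3 cis, py cis, CO trans; NH3 cis, py trans, CO cis; NH3 cis, py cis, CO cis (chiral); NH3 trans, py cis, CO cis.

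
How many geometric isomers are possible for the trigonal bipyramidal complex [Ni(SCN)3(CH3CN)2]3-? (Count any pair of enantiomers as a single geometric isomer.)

3

Systematic placement gives 3 geometric isomers: CH3CN both axial; CH3CN one axial, one equatorial; CH3CN both equatorial.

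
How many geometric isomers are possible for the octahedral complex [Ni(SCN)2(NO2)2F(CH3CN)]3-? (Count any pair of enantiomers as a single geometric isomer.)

6

Systematic placement gives 6 geometric isomers: SCN trans, NO2 trans; SCN cis, NO2 cis (3 arrangements, 2 chiral); SCN trans, NO2 cis; SCN cis, NO2 trans.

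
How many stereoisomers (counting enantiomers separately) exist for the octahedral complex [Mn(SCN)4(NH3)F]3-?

2

An octahedron has six vertices in three trans pairs; every non-trans pair is cis.
The distinct arrangements are (2 in all): NH3 and F mutually trans; NH3 and F mutually cis.
Each arrangement has an internal mirror plane or centre of symmetry, so none is chiral.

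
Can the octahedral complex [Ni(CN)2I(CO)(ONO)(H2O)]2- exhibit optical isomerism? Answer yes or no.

yes

An octahedron has six vertices in three trans pairs; every non-trans pair is cis.
Systematic enumeration (placing each ligand type in turn and discarding arrangements equivalent by rotation or reflection) gives 9 geometric isomers.
Of these, 6 lack any improper symmetry element and so occur as enantiomeric pairs, giving 9 + 6 = 15 stereoisomers in total.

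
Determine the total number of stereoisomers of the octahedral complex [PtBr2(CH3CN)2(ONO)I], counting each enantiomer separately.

The six octahedral sites form three mutually perpendicular trans pairs.
Working through the distinct placements yields 6 geometric isomers: Br trans, CH3CN trans; Br trans, CH3CN cis; Br cis, CH3CN cis (3 arrangements, 2 chiral); Br cis, CH3CN trans.
Of these, 2 lack any improper symmetry element and so occur as enantiomeric pairs, giving 6 + 2 = 8 stereoisomers in total.

8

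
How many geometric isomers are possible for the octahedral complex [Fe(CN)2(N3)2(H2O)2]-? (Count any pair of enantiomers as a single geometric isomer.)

5

The six octahedral sites form three mutually perpendicular trans pairs.
Working through the distinct placements yields 5 geometric isomers: CN trans, N3 trans, H2O trans; CN trans, N3 cis, H2O cis; CN cis, N3 trans, H2O cis; CN cis, N3 cis, H2O cis (chiral); CN cis, N3 cis, H2O trans.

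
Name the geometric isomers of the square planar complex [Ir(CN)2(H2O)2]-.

A square has two trans pairs of vertices; adjacent vertices are cis.
Systematic placement gives 2 geometric isomers: CN cis; CN trans.

cis and trans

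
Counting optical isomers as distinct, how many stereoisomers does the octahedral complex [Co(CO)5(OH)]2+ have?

In an octahedral complex each vertex has one trans partner and four cis neighbours.
Only one geometric arrangement is possible.

1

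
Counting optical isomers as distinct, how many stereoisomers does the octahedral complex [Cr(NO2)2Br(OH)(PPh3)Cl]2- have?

15

In an octahedral complex each vertex has one trans partner and four cis neighbours.
Exhaustive case analysis gives 9 geometric isomers.
Of these, 6 lack any improper symmetry element and so occur as enantiomeric pairs, giving 9 + 6 = 15 stereoisomers in total.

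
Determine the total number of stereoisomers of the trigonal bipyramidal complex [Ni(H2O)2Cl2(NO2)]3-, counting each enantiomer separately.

In a trigonal bipyramid the two axial positions differ from the three equatorial ones.
Exhaustive case analysis gives 5 geometric isomers.
One of these lacks any improper symmetry element and so occurs as an enantiomeric pair, giving 5 + 1 = 6 stereoisomers in total.

6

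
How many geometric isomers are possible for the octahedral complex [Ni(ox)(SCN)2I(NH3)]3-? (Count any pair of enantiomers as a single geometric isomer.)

4

Each ox is bidentate and must span two cis positions.
Systematic placement gives 4 geometric isomers: SCN cis (3 arrangements, 2 chiral); SCN trans.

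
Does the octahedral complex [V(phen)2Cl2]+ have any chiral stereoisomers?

Each phen is bidentate and must span two cis positions.
Working through the distinct placements yields 2 geometric isomers: Cl trans; Cl cis (chiral).
One of these lacks any improper symmetry element and so occurs as an enantiomeric pair, giving 2 + 1 = 3 stereoisomers in total.

yes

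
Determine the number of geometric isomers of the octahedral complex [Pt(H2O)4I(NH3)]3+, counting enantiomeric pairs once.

Systematic placement gives 2 geometric isomers: I and NH3 mutually trans; I and NH3 mutually cis.

2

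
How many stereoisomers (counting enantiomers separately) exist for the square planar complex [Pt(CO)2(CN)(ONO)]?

2

A square has two trans pairs of vertices; adjacent vertices are cis.
Working through the distinct placements yields 2 geometric isomers: CO cis; CO trans.
Each arrangement has an internal mirror plane or centre of symmetry, so none is chiral.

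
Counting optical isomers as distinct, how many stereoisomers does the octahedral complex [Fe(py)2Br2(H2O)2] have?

An octahedron has six vertices in three trans pairs; every non-trans pair is cis.
The distinct arrangements are (5 in all): py trans, Br trans, H2O trans; py cis, Br trans, H2O cis; py trans, Br cis, H2O cis; py cis, Br cis, H2O cis (chiral); py cis, Br cis, H2O trans.
One of these lacks any improper symmetry element and so occurs as an enantiomeric pair, giving 5 + 1 = 6 stereoisomers in total.

6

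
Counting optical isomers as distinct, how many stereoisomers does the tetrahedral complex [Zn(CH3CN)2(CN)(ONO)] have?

In a tetrahedral complex all four positions are equivalent and every pair of ligands is adjacent — there is no cis/trans distinction.
Only one geometric arrangement is possible.

1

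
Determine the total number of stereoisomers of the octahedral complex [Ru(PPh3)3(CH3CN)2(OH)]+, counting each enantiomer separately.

3

The six octahedral sites form three mutually perpendicular trans pairs.
The distinct arrangements are (3 in all): PPh3 mer, CH3CN trans; PPh3 mer, CH3CN cis; PPh3 fac, CH3CN cis.
Each arrangement has an internal mirror plane or centre of symmetry, so none is chiral.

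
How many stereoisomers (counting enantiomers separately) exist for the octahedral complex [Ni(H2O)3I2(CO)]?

In an octahedral complex each vertex has one trans partner and four cis neighbours.
The distinct arrangements are (3 in all): H2O mer, I trans; H2O fac, I cis; H2O mer, I cis.
Each arrangement has an internal mirror plane or centre of symmetry, so none is chiral.

3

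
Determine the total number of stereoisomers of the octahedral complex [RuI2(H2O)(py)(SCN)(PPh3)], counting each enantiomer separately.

15

The six octahedral sites form three mutually perpendicular trans pairs.
Exhaustive case analysis gives 9 geometric isomers.
Of these, 6 lack any improper symmetry element and so occur as enantiomeric pairs, giving 9 + 6 = 15 stereoisomers in total.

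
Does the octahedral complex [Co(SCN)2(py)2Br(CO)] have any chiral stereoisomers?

yes

In an octahedral complex each vertex has one trans partner and four cis neighbours.
There are 6 geometric isomers: SCN trans, py trans; SCN cis, py cis (3 arrangements, 2 chiral); SCN cis, py trans; SCN trans, py cis.
Of these, 2 lack any improper symmetry element and so occur as enantiomeric pairs, giving 6 + 2 = 8 stereoisomers in total.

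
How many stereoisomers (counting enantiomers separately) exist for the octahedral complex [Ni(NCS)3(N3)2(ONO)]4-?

3

In an octahedral complex each vertex has one trans partner and four cis neighbours.
There are 3 geometric isomers: NCS mer, N3 trans; NCS fac, N3 cis; NCS mer, N3 cis.
Each arrangement has an internal mirror plane or centre of symmetry, so none is chiral.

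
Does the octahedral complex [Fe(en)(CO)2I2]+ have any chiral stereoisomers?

In an octahedral complex each vertex has one trans partner and four cis neighbours.
Each en is bidentate and must span two cis positions.
Working through the distinct placements yields 3 geometric isomers: CO trans, I cis; CO cis, I cis (chiral); CO cis, I trans.
One of these lacks any improper symmetry element and so occurs as an enantiomeric pair, giving 3 + 1 = 4 stereoisomers in total.

yes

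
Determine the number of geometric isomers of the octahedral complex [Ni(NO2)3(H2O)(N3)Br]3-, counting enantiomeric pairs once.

4

An octahedron has six vertices in three trans pairs; every non-trans pair is cis.
Systematic placement gives 4 geometric isomers: NO2 mer (3 arrangements); NO2 fac (chiral).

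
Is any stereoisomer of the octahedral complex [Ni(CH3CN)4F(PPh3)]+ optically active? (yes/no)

no

The six octahedral sites form three mutually perpendicular trans pairs.
There are 2 geometric isomers: F and PPh3 mutually trans; F and PPh3 mutually cis.
Each arrangement has an internal mirror plane or centre of symmetry, so none is chiral.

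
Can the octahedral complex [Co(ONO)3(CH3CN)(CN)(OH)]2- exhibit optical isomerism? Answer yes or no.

The six octahedral sites form three mutually perpendicular trans pairs.
There are 4 geometric isomers: ONO mer (3 arrangements); ONO fac (chiral).
One of these lacks any improper symmetry element and so occurs as an enantiomeric pair, giving 4 + 1 = 5 stereoisomers in total.

yes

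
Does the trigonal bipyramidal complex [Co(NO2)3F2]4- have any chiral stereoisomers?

no

Working through the distinct placements yields 3 geometric isomers: F both axial; F one axial, one equatorial; F both equatorial.
Each arrangement has an internal mirror plane or centre of symmetry, so none is chiral.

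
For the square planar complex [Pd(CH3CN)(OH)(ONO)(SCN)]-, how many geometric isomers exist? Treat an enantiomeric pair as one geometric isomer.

A square has two trans pairs of vertices; adjacent vertices are cis.
Systematic placement gives 3 geometric isomers: (CH3CN/ONO trans, OH/SCN trans); (CH3CN/SCN trans, OH/ONO trans); (CH3CN/OH trans, ONO/SCN trans).

3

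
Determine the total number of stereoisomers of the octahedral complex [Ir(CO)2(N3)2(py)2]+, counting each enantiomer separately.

6

The six octahedral sites form three mutually perpendicular trans pairs.
Working through the distinct placements yields 5 geometric isomers: CO trans, N3 trans, py trans; CO trans, N3 cis, py cis; CO cis, N3 cis, py trans; CO cis, N3 cis, py cis (chiral); CO cis, N3 trans, py cis.
One of these lacks any improper symmetry element and so occurs as an enantiomeric pair, giving 5 + 1 = 6 stereoisomers in total.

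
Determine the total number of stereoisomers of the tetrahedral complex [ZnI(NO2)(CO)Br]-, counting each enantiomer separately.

Only one geometric arrangement is possible; it has no improper symmetry element, so it exists as a pair of enantiomers (2 stereoisomers).

2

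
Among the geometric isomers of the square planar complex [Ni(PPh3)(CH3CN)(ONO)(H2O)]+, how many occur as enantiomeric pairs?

A square has two trans pairs of vertices; adjacent vertices are cis.
Working through the distinct placements yields 3 geometric isomers: (CH3CN/ONO trans, H2O/PPh3 trans); (CH3CN/PPh3 trans, H2O/ONO trans); (CH3CN/H2O trans, ONO/PPh3 trans).
Each arrangement has an internal mirror plane or centre of symmetry, so none is chiral.

0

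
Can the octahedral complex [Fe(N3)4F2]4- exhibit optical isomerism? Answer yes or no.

There are 2 geometric isomers: F trans; F cis.
Each arrangement has an internal mirror plane or centre of symmetry, so none is chiral.

no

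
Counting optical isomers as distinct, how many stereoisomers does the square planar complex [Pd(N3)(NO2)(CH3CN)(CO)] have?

3

A square has two trans pairs of vertices; adjacent vertices are cis.
Working through the distinct placements yields 3 geometric isomers: (CH3CN/N3 trans, CO/NO2 trans); (CH3CN/NO2 trans, CO/N3 trans); (CH3CN/CO trans, N3/NO2 trans).
Each arrangement has an internal mirror plane or centre of symmetry, so none is chiral.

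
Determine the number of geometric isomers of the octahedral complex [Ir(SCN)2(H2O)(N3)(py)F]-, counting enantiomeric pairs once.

9

In an octahedral complex each vertex has one trans partner and four cis neighbours.
Placing the ligands in turn and identifying arrangements related by rotation or reflection leaves 9 distinct geometric isomers.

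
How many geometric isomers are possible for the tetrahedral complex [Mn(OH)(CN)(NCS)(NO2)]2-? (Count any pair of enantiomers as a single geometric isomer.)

1

In a tetrahedral complex all four positions are equivalent and every pair of ligands is adjacent — there is no cis/trans distinction.
Only one geometric arrangement is possible; it has no improper symmetry element, so it exists as a pair of enantiomers (2 stereoisomers).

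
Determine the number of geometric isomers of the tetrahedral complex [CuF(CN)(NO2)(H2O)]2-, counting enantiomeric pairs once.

1

In a tetrahedral complex all four positions are equivalent and every pair of ligands is adjacent — there is no cis/trans distinction.
Only one geometric arrangement is possible; it has no improper symmetry element, so it exists as a pair of enantiomers (2 stereoisomers).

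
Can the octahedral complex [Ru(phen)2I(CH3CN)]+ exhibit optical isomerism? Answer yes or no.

In an octahedral complex each vertex has one trans partner and four cis neighbours.
Each phen is bidentate and must span two cis positions.
Systematic placement gives 2 geometric isomers: I and CH3CN mutually trans; I and CH3CN mutually cis (chiral).
One of these lacks any improper symmetry element and so occurs as an enantiomeric pair, giving 2 + 1 = 3 stereoisomers in total.

yes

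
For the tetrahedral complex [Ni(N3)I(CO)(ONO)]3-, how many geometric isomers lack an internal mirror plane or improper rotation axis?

1

All four vertices of a tetrahedron are equivalent and mutually adjacent, so cis/trans isomerism cannot arise.
Only one geometric arrangement is possible; it has no improper symmetry element, so it exists as a pair of enantiomers (2 stereoisomers).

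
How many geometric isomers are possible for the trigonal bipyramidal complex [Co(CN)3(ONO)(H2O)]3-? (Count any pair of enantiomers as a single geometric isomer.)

A trigonal bipyramid has two axial and three equatorial sites, which are chemically inequivalent.
There are 4 geometric isomers: ONO equatorial, H2O equatorial; ONO equatorial, H2O axial; ONO axial, H2O equatorial; ONO axial, H2O axial.

4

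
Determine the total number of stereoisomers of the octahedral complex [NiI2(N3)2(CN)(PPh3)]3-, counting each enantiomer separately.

8

In an octahedral complex each vertex has one trans partner and four cis neighbours.
Systematic placement gives 6 geometric isomers: I cis, N3 cis (3 arrangements, 2 chiral); I cis, N3 trans; I trans, N3 cis; I trans, N3 trans.
Of these, 2 lack any improper symmetry element and so occur as enantiomeric pairs, giving 6 + 2 = 8 stereoisomers in total.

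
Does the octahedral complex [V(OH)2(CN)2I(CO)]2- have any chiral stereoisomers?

There are 6 geometric isomers: OH trans, CN trans; OH cis, CN trans; OH trans, CN cis; OH cis, CN cis (3 arrangements, 2 chiral).
Of these, 2 lack any improper symmetry element and so occur as enantiomeric pairs, giving 6 + 2 = 8 stereoisomers in total.

yes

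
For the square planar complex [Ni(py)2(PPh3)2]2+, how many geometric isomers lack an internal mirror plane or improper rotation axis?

0

In a square planar complex each vertex has one trans partner and two cis neighbours.
Systematic placement gives 2 geometric isomers: py cis; py trans.
Each arrangement has an internal mirror plane or centre of symmetry, so none is chiral.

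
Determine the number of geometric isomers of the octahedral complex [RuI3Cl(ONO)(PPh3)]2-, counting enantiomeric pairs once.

4

In an octahedral complex each vertex has one trans partner and four cis neighbours.
There are 4 geometric isomers: I mer (3 arrangements); I fac (chiral).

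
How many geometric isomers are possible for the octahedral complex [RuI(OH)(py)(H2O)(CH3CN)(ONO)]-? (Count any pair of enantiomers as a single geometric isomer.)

15

An octahedron has six vertices in three trans pairs; every non-trans pair is cis.
Exhaustive case analysis gives 15 geometric isomers.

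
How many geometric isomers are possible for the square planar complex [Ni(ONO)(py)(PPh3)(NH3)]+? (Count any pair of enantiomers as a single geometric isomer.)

3

In a square planar complex each vertex has one trans partner and two cis neighbours.
There are 3 geometric isomers: (NH3/PPh3 trans, ONO/py trans); (NH3/py trans, ONO/PPh3 trans); (NH3/ONO trans, PPh3/py trans).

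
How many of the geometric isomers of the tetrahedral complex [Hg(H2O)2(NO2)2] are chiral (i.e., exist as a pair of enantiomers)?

In a tetrahedral complex all four positions are equivalent and every pair of ligands is adjacent — there is no cis/trans distinction.
Only one geometric arrangement is possible.

0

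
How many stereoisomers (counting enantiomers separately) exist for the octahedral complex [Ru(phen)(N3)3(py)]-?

In an octahedral complex each vertex has one trans partner and four cis neighbours.
Each phen is bidentate and must span two cis positions.
Working through the distinct placements yields 2 geometric isomers: N3 mer; N3 fac.
Each arrangement has an internal mirror plane or centre of symmetry, so none is chiral.

2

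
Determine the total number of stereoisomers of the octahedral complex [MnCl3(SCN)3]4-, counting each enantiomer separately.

In an octahedral complex each vertex has one trans partner and four cis neighbours.
The distinct arrangements are (2 in all): Cl mer; Cl fac.
Each arrangement has an internal mirror plane or centre of symmetry, so none is chiral.

2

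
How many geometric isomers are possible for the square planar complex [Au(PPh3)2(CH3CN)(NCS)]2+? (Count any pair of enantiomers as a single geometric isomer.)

2

A square has two trans pairs of vertices; adjacent vertices are cis.
There are 2 geometric isomers: PPh3 cis; PPh3 trans.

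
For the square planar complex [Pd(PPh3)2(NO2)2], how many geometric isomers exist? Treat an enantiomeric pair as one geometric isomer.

2

A square has two trans pairs of vertices; adjacent vertices are cis.
There are 2 geometric isomers: PPh3 cis; PPh3 trans.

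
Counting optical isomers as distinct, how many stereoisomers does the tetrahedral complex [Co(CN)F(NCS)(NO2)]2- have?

2

Only one geometric arrangement is possible; it has no improper symmetry element, so it exists as a pair of enantiomers (2 stereoisomers).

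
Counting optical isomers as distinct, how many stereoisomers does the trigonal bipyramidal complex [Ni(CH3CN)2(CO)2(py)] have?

A trigonal bipyramid has two axial and three equatorial sites, which are chemically inequivalent.
Placing the ligands in turn and identifying arrangements related by rotation or reflection leaves 5 distinct geometric isomers.
One of these lacks any improper symmetry element and so occurs as an enantiomeric pair, giving 5 + 1 = 6 stereoisomers in total.

6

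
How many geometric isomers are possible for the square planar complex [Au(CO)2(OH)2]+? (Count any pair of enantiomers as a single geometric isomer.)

A square has two trans pairs of vertices; adjacent vertices are cis.
There are 2 geometric isomers: CO cis; CO trans.

2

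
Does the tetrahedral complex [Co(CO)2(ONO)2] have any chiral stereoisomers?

Only one geometric arrangement is possible.

no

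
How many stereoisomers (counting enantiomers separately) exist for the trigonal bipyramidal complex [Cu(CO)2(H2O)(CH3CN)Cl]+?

A trigonal bipyramid has two axial and three equatorial sites, which are chemically inequivalent.
Systematic enumeration (placing each ligand type in turn and discarding arrangements equivalent by rotation or reflection) gives 7 geometric isomers.
Of these, 3 lack any improper symmetry element and so occur as enantiomeric pairs, giving 7 + 3 = 10 stereoisomers in total.

10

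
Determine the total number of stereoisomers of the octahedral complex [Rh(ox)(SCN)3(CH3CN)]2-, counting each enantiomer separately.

2

An octahedron has six vertices in three trans pairs; every non-trans pair is cis.
Each ox is bidentate and must span two cis positions.
The distinct arrangements are (2 in all): SCN fac; SCN mer.
Each arrangement has an internal mirror plane or centre of symmetry, so none is chiral.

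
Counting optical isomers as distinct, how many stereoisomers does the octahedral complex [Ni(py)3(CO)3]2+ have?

2

The six octahedral sites form three mutually perpendicular trans pairs.
Systematic placement gives 2 geometric isomers: py mer; py fac.
Each arrangement has an internal mirror plane or centre of symmetry, so none is chiral.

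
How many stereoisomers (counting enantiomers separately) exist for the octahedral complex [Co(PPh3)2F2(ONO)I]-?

An octahedron has six vertices in three trans pairs; every non-trans pair is cis.
Working through the distinct placements yields 6 geometric isomers: PPh3 trans, F trans; PPh3 cis, F trans; PPh3 trans, F cis; PPh3 cis, F cis (3 arrangements, 2 chiral).
Of these, 2 lack any improper symmetry element and so occur as enantiomeric pairs, giving 6 + 2 = 8 stereoisomers in total.

8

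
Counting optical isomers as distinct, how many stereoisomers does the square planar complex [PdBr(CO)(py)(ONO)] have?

3

A square has two trans pairs of vertices; adjacent vertices are cis.
Working through the distinct placements yields 3 geometric isomers: (Br/ONO trans, CO/py trans); (Br/py trans, CO/ONO trans); (Br/CO trans, ONO/py trans).
Each arrangement has an internal mirror plane or centre of symmetry, so none is chiral.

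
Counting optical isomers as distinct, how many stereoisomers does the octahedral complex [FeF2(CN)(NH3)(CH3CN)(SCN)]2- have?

15

The six octahedral sites form three mutually perpendicular trans pairs.
Placing the ligands in turn and identifying arrangements related by rotation or reflection leaves 9 distinct geometric isomers.
Of these, 6 lack any improper symmetry element and so occur as enantiomeric pairs, giving 9 + 6 = 15 stereoisomers in total.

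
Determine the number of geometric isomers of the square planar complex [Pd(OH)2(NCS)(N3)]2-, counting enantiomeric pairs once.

2

In a square planar complex each vertex has one trans partner and two cis neighbours.
The distinct arrangements are (2 in all): OH cis; OH trans.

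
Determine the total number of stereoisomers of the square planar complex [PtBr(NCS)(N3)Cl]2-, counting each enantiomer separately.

3

A square has two trans pairs of vertices; adjacent vertices are cis.
Systematic placement gives 3 geometric isomers: (Br/N3 trans, Cl/NCS trans); (Br/NCS trans, Cl/N3 trans); (Br/Cl trans, N3/NCS trans).
Each arrangement has an internal mirror plane or centre of symmetry, so none is chiral.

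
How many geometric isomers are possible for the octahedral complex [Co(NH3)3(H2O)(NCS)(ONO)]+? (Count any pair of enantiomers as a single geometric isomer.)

4

Working through the distinct placements yields 4 geometric isomers: NH3 mer (3 arrangements); NH3 fac (chiral).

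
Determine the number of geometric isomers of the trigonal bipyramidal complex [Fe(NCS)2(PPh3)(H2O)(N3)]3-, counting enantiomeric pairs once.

A trigonal bipyramid has two axial and three equatorial sites, which are chemically inequivalent.
Systematic enumeration (placing each ligand type in turn and discarding arrangements equivalent by rotation or reflection) gives 7 geometric isomers.

7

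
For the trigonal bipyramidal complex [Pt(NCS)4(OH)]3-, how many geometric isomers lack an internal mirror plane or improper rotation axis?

A trigonal bipyramid has two axial and three equatorial sites, which are chemically inequivalent.
Systematic placement gives 2 geometric isomers: OH equatorial; OH axial.
Each arrangement has an internal mirror plane or centre of symmetry, so none is chiral.

0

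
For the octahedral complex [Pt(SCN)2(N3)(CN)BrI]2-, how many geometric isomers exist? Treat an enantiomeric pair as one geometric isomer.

9

In an octahedral complex each vertex has one trans partner and four cis neighbours.
Exhaustive case analysis gives 9 geometric isomers.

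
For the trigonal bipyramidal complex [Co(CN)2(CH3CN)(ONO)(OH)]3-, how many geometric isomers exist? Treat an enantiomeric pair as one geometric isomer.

7

Systematic enumeration (placing each ligand type in turn and discarding arrangements equivalent by rotation or reflection) gives 7 geometric isomers.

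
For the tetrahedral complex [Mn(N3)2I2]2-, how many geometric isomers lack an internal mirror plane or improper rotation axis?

All four vertices of a tetrahedron are equivalent and mutually adjacent, so cis/trans isomerism cannot arise.
Only one geometric arrangement is possible.

0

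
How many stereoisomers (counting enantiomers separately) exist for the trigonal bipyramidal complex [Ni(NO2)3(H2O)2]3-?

3

A trigonal bipyramid has two axial and three equatorial sites, which are chemically inequivalent.
The distinct arrangements are (3 in all): H2O both axial; H2O one axial, one equatorial; H2O both equatorial.
Each arrangement has an internal mirror plane or centre of symmetry, so none is chiral.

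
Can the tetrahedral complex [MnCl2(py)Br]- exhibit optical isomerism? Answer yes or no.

no

All four vertices of a tetrahedron are equivalent and mutually adjacent, so cis/trans isomerism cannot arise.
Only one geometric arrangement is possible.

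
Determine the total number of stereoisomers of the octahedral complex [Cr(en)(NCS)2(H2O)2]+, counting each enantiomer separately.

4

Each en is bidentate and must span two cis positions.
Systematic placement gives 3 geometric isomers: NCS cis, H2O trans; NCS cis, H2O cis (chiral); NCS trans, H2O cis.
One of these lacks any improper symmetry element and so occurs as an enantiomeric pair, giving 3 + 1 = 4 stereoisomers in total.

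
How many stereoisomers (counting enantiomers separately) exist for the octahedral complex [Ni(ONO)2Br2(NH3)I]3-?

8

An octahedron has six vertices in three trans pairs; every non-trans pair is cis.
There are 6 geometric isomers: ONO trans, Br trans; ONO cis, Br trans; ONO trans, Br cis; ONO cis, Br cis (3 arrangements, 2 chiral).
Of these, 2 lack any improper symmetry element and so occur as enantiomeric pairs, giving 6 + 2 = 8 stereoisomers in total.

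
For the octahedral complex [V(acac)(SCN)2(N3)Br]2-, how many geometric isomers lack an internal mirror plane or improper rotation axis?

In an octahedral complex each vertex has one trans partner and four cis neighbours.
Each acac is bidentate and must span two cis positions.
Working through the distinct placements yields 4 geometric isomers: SCN cis (3 arrangements, 2 chiral); SCN trans.
Of these, 2 lack any improper symmetry element and so occur as enantiomeric pairs, giving 4 + 2 = 6 stereoisomers in total.

2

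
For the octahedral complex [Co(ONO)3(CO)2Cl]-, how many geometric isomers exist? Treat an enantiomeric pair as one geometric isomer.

An octahedron has six vertices in three trans pairs; every non-trans pair is cis.
Systematic placement gives 3 geometric isomers: ONO mer, CO trans; ONO mer, CO cis; ONO fac, CO cis.

3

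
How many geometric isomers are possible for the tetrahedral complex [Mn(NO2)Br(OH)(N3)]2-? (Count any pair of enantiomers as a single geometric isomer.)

All four vertices of a tetrahedron are equivalent and mutually adjacent, so cis/trans isomerism cannot arise.
Only one geometric arrangement is possible; it has no improper symmetry element, so it exists as a pair of enantiomers (2 stereoisomers).

1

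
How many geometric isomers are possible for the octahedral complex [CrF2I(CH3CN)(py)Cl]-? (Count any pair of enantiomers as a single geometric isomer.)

An octahedron has six vertices in three trans pairs; every non-trans pair is cis.
Exhaustive case analysis gives 9 geometric isomers.

9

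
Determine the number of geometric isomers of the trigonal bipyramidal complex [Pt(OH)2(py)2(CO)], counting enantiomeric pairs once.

5

In a trigonal bipyramid the two axial positions differ from the three equatorial ones.
Placing the ligands in turn and identifying arrangements related by rotation or reflection leaves 5 distinct geometric isomers.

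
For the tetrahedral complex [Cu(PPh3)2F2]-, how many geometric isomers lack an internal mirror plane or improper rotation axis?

All four vertices of a tetrahedron are equivalent and mutually adjacent, so cis/trans isomerism cannot arise.
Only one geometric arrangement is possible.

0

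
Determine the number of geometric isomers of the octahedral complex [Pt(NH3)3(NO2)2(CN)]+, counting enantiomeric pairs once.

3

The six octahedral sites form three mutually perpendicular trans pairs.
Systematic placement gives 3 geometric isomers: NH3 mer, NO2 trans; NH3 fac, NO2 cis; NH3 mer, NO2 cis.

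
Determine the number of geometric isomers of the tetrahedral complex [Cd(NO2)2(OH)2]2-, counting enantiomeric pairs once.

Only one geometric arrangement is possible.

1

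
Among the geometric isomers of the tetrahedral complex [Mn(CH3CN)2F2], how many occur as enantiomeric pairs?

All four vertices of a tetrahedron are equivalent and mutually adjacent, so cis/trans isomerism cannot arise.
Only one geometric arrangement is possible.

0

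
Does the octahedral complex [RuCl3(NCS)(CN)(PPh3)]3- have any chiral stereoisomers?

yes

Systematic placement gives 4 geometric isomers: Cl mer (3 arrangements); Cl fac (chiral).
One of these lacks any improper symmetry element and so occurs as an enantiomeric pair, giving 4 + 1 = 5 stereoisomers in total.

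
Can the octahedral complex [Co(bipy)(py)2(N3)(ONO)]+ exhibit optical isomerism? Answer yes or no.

yes

An octahedron has six vertices in three trans pairs; every non-trans pair is cis.
Each bipy is bidentate and must span two cis positions.
The distinct arrangements are (4 in all): py cis (3 arrangements, 2 chiral); py trans.
Of these, 2 lack any improper symmetry element and so occur as enantiomeric pairs, giving 4 + 2 = 6 stereoisomers in total.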